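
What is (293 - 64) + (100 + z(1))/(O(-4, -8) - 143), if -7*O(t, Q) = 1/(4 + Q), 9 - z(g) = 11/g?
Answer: 913943/4003 ≈ 228.31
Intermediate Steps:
z(g) = 9 - 11/g
O(t, Q) = -1/(7*(4 + Q))
(293 - 64) + (100 + z(1))/(O(-4, -8) - 143) = (293 - 64) + (100 + (9 - 11/1))/(-1/(28 + 7*(-8)) - 143) = 229 + (100 + (9 - 11*1))/(-1/(28 - 56) - 143) = 229 + (100 + (9 - 11))/(-1/(-28) - 143) = 229 + (100 - 2)/(-1*(-1/28) - 143) = 229 + 98/(1/28 - 143) = 229 + 98/(-4003/28) = 229 + 98*(-28/4003) = 229 - 2744/4003 = 913943/4003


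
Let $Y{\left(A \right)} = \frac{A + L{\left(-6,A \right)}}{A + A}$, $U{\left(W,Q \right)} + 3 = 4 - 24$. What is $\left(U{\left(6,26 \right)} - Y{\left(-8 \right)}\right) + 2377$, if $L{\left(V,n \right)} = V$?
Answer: $\frac{18825}{8} \approx 2353.1$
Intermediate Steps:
$U{\left(W,Q \right)} = -23$ ($U{\left(W,Q \right)} = -3 + \left(4 - 24\right) = -3 - 20 = -23$)
$Y{\left(A \right)} = \frac{-6 + A}{2 A}$ ($Y{\left(A \right)} = \frac{A - 6}{A + A} = \frac{-6 + A}{2 A}$)
$\left(U{\left(6,26 \right)} - Y{\left(-8 \right)}\right) + 2377 = \left(-23 - \frac{-6 - 8}{2 \left(-8\right)}\right) + 2377 = \left(-23 - \frac{1}{2} \left(- \frac{1}{8}\right) \left(-14\right)\right) + 2377 = \left(-23 - \frac{7}{8}\right) + 2377 = - \frac{191}{8} + 2377 = \frac{18825}{8}$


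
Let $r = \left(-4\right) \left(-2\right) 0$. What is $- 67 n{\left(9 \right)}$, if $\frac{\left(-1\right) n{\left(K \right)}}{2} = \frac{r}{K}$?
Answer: $0$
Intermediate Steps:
$r = 0$ ($r = 8 \cdot 0 = 0$)
$n{\left(K \right)} = 0$ ($n{\left(K \right)} = - 2 \frac{0}{K} = \left(-2\right) 0 = 0$)
$- 67 n{\left(9 \right)} = \left(-67\right) 0 = 0$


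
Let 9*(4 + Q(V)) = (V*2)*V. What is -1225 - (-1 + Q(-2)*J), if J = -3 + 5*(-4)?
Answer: -11660/9 ≈ -1295.6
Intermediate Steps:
Q(V) = -4 + 2*V²/9 (Q(V) = -4 + ((V*2)*V)/9 = -4 + ((2*V)*V)/9 = -4 + (2*V²)/9 = -4 + 2*V²/9)
J = -23 (J = -3 - 20 = -23)
-1225 - (-1 + Q(-2)*J) = -1225 - (-1 + (-4 + (2/9)*(-2)²)*(-23)) = -1225 - (-1 + (-4 + (2/9)*4)*(-23)) = -1225 - (-1 + (-4 + 8/9)*(-23)) = -1225 - (-1 - 28/9*(-23)) = -1225 - (-1 + 644/9) = -1225 - 1*635/9 = -1225 - 635/9 = -11660/9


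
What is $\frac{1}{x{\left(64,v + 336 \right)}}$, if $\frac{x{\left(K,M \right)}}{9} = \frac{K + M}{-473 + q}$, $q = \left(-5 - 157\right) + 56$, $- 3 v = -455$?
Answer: $- \frac{193}{1655} \approx -0.11662$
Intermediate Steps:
$v = \frac{455}{3}$ ($v = \left(- \frac{1}{3}\right) \left(-455\right) = \frac{455}{3} \approx 151.67$)
$q = -106$ ($q = -162 + 56 = -106$)
$x{\left(K,M \right)} = - \frac{3 K}{193} - \frac{3 M}{193}$ ($x{\left(K,M \right)} = 9 \frac{K + M}{-473 - 106} = 9 \frac{K + M}{-579} = 9 \left(K + M\right) \left(- \frac{1}{579}\right) = 9 \left(- \frac{K}{579} - \frac{M}{579}\right) = - \frac{3 K}{193} - \frac{3 M}{193}$)
$\frac{1}{x{\left(64,v + 336 \right)}} = \frac{1}{\left(- \frac{3}{193}\right) 64 - \frac{3 \left(\frac{455}{3} + 336\right)}{193}} = \frac{1}{- \frac{192}{193} - \frac{1463}{193}} = \frac{1}{- \frac{1655}{193}} = - \frac{193}{1655}$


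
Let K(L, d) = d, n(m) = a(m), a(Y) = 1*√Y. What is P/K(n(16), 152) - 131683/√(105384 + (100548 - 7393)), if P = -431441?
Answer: -431441/152 - 131683*√198539/198539 ≈ -3134.0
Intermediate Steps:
a(Y) = √Y
n(m) = √m
P/K(n(16), 152) - 131683/√(105384 + (100548 - 7393)) = -431441/152 - 131683/√(105384 + (100548 - 7393)) = -431441*1/152 - 131683/√(105384 + 93155) = -431441/152 - 131683*√198539/198539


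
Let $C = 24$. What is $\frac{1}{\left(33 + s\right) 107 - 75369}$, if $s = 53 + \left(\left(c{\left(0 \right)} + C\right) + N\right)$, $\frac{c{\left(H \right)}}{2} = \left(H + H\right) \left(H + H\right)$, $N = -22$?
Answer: $- \frac{1}{65953} \approx -1.5162 \cdot 10^{-5}$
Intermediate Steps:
$c{\left(H \right)} = 8 H^{2}$ ($c{\left(H \right)} = 2 \left(H + H\right) \left(H + H\right) = 2 \cdot 2 H 2 H = 2 \cdot 4 H^{2} = 8 H^{2}$)
$s = 55$ ($s = 53 - \left(-2 + 0\right) = 53 + \left(\left(8 \cdot 0 + 24\right) - 22\right) = 53 + \left(\left(0 + 24\right) - 22\right) = 53 + \left(24 - 22\right) = 53 + 2 = 55$)
$\frac{1}{\left(33 + s\right) 107 - 75369} = \frac{1}{\left(33 + 55\right) 107 - 75369} = \frac{1}{88 \cdot 107 - 75369} = \frac{1}{9416 - 75369} = \frac{1}{-65953} = - \frac{1}{65953}$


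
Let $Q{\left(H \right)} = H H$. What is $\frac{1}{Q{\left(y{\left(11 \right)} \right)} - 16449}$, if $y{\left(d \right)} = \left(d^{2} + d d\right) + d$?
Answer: $\frac{1}{47560} \approx 2.1026 \cdot 10^{-5}$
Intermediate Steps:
$y{\left(d \right)} = d + 2 d^{2}$ ($y{\left(d \right)} = \left(d^{2} + d^{2}\right) + d = 2 d^{2} + d = d + 2 d^{2}$)
$Q{\left(H \right)} = H^{2}$
$\frac{1}{Q{\left(y{\left(11 \right)} \right)} - 16449} = \frac{1}{\left(11 \left(1 + 2 \cdot 11\right)\right)^{2} - 16449} = \frac{1}{\left(11 \left(1 + 22\right)\right)^{2} - 16449} = \frac{1}{\left(11 \cdot 23\right)^{2} - 16449} = \frac{1}{253^{2} - 16449} = \frac{1}{64009 - 16449} = \frac{1}{47560}$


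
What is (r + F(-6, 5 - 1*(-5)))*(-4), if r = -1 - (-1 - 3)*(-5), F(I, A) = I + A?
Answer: 68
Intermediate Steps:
F(I, A) = A + I
r = -21 (r = -1 - (-4)*(-5) = -1 - 1*20 = -1 - 20 = -21)
(r + F(-6, 5 - 1*(-5)))*(-4) = (-21 + ((5 - 1*(-5)) - 6))*(-4) = (-21 + ((5 + 5) - 6))*(-4) = (-21 + (10 - 6))*(-4) = (-21 + 4)*(-4) = -17*(-4) = 68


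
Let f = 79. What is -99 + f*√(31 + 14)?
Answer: -99 + 237*√5 ≈ 430.95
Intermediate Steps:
-99 + f*√(31 + 14) = -99 + 79*√(31 + 14) = -99 + 79*√45 = -99 + 79*(3*√5) = -99 + 237*√5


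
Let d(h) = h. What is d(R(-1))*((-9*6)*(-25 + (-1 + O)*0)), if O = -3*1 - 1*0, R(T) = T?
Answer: -1350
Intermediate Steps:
O = -3 (O = -3 + 0 = -3)
d(R(-1))*((-9*6)*(-25 + (-1 + O)*0)) = -(-9*6)*(-25 + (-1 - 3)*0) = -(-54)*(-25 - 4*0) = -(-54)*(-25 + 0) = -(-54)*(-25) = -1*1350 = -1350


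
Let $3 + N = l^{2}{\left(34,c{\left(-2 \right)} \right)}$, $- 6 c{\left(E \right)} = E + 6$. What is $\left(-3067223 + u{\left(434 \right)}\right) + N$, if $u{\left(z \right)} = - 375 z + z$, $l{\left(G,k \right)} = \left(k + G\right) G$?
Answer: $- \frac{17505878}{9} \approx -1.9451 \cdot 10^{6}$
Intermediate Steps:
$c{\left(E \right)} = -1 - \frac{E}{6}$ ($c{\left(E \right)} = - \frac{E + 6}{6} = - \frac{6 + E}{6} = -1 - \frac{E}{6}$)
$l{\left(G,k \right)} = G \left(G + k\right)$ ($l{\left(G,k \right)} = \left(G + k\right) G = G \left(G + k\right)$)
$u{\left(z \right)} = - 374 z$
$N = \frac{11559973}{9}$ ($N = -3 + \left(34 \left(34 - \frac{2}{3}\right)\right)^{2} = -3 + \left(34 \cdot \frac{100}{3}\right)^{2} = -3 + \left(\frac{3400}{3}\right)^{2} = -3 + \frac{11560000}{9} = \frac{11559973}{9} \approx 1.2844 \cdot 10^{6}$)
$\left(-3067223 + u{\left(434 \right)}\right) + N = \left(-3067223 - 162316\right) + \frac{11559973}{9} = -3229539 + \frac{11559973}{9} = - \frac{17505878}{9}$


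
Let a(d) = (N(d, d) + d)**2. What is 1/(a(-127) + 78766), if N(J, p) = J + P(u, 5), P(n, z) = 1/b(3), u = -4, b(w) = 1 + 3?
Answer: 16/2290481 ≈ 6.9854e-6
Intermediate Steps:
b(w) = 4
P(n, z) = 1/4
N(J, p) = 1/4 + J (N(J, p) = J + 1/4 = 1/4 + J)
a(d) = (1/4 + 2*d)**2 (a(d) = ((1/4 + d) + d)**2 = (1/4 + 2*d)**2)
1/(a(-127) + 78766) = 1/((1 + 8*(-127))**2/16 + 78766) = 1/((1 - 1016)**2/16 + 78766) = 1/((1/16)*(-1015)**2 + 78766) = 1/((1/16)*1030225 + 78766) = 1/(1030225/16 + 78766) = 1/(2290481/16) = 16/2290481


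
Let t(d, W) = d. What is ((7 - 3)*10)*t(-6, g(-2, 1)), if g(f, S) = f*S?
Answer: -240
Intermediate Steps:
g(f, S) = S*f
((7 - 3)*10)*t(-6, g(-2, 1)) = ((7 - 3)*10)*(-6) = (4*10)*(-6) = 40*(-6) = -240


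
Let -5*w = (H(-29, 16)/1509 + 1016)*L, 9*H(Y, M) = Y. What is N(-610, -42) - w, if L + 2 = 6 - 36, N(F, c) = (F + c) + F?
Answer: -527240654/67905 ≈ -7764.4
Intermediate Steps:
N(F, c) = c + 2*F
H(Y, M) = Y/9
L = -32 (L = -2 + (6 - 36) = -2 - 30 = -32)
w = 441544544/67905 (w = -(((⅑)*(-29))/1509 + 1016)*(-32)/5 = -(-29/9*1/1509 + 1016)*(-32)/5 = -(-29/13581 + 1016)*(-32)/5 = -13798267*(-32)/67905 = -⅕*(-441544544/13581) = 441544544/67905 ≈ 6502.4)
N(-610, -42) - w = (-42 + 2*(-610)) - 1*441544544/67905 = (-42 - 1220) - 441544544/67905 = -1262 - 441544544/67905 = -527240654/67905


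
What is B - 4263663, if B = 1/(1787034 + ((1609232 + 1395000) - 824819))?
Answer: -16911593315360/3966447 ≈ -4.2637e+6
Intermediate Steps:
B = 1/3966447 (B = 1/(1787034 + (3004232 - 824819)) = 1/(1787034 + 2179413) = 1/3966447 ≈ 2.5211e-7)
B - 4263663 = 1/3966447 - 4263663 = -16911593315360/3966447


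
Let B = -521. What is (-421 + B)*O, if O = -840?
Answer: 791280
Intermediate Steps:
(-421 + B)*O = (-421 - 521)*(-840) = -942*(-840) = 791280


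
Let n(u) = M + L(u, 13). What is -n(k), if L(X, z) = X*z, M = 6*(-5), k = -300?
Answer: 3930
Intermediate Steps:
M = -30
n(u) = -30 + 13*u (n(u) = -30 + u*13 = -30 + 13*u)
-n(k) = -(-30 + 13*(-300)) = -(-30 - 3900) = -1*(-3930) = 3930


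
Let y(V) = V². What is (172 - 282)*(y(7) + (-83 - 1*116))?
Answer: 16500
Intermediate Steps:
(172 - 282)*(y(7) + (-83 - 1*116)) = (172 - 282)*(7² + (-83 - 1*116)) = -110*(49 + (-83 - 116)) = -110*(49 - 199) = -110*(-150) = 16500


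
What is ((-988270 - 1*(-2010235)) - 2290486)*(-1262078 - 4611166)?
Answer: 7450333352124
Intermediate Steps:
((-988270 - 1*(-2010235)) - 2290486)*(-1262078 - 4611166) = ((-988270 + 2010235) - 2290486)*(-5873244) = (1021965 - 2290486)*(-5873244) = -1268521*(-5873244) = 7450333352124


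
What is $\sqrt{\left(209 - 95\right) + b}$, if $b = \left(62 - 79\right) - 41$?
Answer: $2 \sqrt{14} \approx 7.4833$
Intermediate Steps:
$b = -58$ ($b = -17 - 41 = -58$)
$\sqrt{\left(209 - 95\right) + b} = \sqrt{\left(209 - 95\right) - 58} = \sqrt{114 - 58} = \sqrt{56} = 2 \sqrt{14}$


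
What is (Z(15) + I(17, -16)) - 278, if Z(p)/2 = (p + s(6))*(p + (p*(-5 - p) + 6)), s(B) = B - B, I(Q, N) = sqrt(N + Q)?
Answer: -8647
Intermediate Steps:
s(B) = 0
Z(p) = 2*p*(6 + p + p*(-5 - p)) (Z(p) = 2*((p + 0)*(p + (p*(-5 - p) + 6))) = 2*(p*(p + (6 + p*(-5 - p)))) = 2*(p*(6 + p + p*(-5 - p))) = 2*p*(6 + p + p*(-5 - p)))
(Z(15) + I(17, -16)) - 278 = (2*15*(6 - 1*15**2 - 4*15) + sqrt(-16 + 17)) - 278 = (2*15*(6 - 1*225 - 60) + sqrt(1)) - 278 = (2*15*(6 - 225 - 60) + 1) - 278 = (2*15*(-279) + 1) - 278 = (-8370 + 1) - 278 = -8369 - 278 = -8647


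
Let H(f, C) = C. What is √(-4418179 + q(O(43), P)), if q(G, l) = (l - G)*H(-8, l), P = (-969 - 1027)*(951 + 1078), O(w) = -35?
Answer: √16401414249337 ≈ 4.0499e+6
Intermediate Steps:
P = -4049884 (P = -1996*2029 = -4049884)
q(G, l) = l*(l - G) (q(G, l) = (l - G)*l = l*(l - G))
√(-4418179 + q(O(43), P)) = √(-4418179 - 4049884*(-4049884 - 1*(-35))) = √(-4418179 - 4049884*(-4049884 + 35)) = √(-4418179 - 4049884*(-4049849)) = √(-4418179 + 16401418667516) = √16401414249337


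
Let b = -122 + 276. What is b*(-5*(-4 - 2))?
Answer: 4620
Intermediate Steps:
b = 154
b*(-5*(-4 - 2)) = 154*(-5*(-4 - 2)) = 154*(-5*(-6)) = 154*30 = 4620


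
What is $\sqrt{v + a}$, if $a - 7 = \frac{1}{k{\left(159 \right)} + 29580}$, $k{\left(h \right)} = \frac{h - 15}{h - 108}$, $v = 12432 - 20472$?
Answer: $\frac{i \sqrt{507919471556469}}{251454} \approx 89.627 i$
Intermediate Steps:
$v = -8040$ ($v = 12432 - 20472 = -8040$)
$k{\left(h \right)} = \frac{-15 + h}{-108 + h}$
$a = \frac{3520373}{502908}$ ($a = 7 + \frac{1}{\frac{-15 + 159}{-108 + 159} + 29580} = 7 + \frac{1}{\frac{1}{51} \cdot 144 + 29580} = 7 + \frac{1}{\frac{48}{17} + 29580} = 7 + \frac{1}{\frac{502908}{17}} = 7 + \frac{17}{502908} = \frac{3520373}{502908} \approx 7.0$)
$\sqrt{v + a} = \sqrt{-8040 + \frac{3520373}{502908}} = \sqrt{- \frac{4039859947}{502908}} = \frac{i \sqrt{507919471556469}}{251454}$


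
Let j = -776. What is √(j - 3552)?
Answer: 2*I*√1082 ≈ 65.788*I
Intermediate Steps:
√(j - 3552) = √(-776 - 3552) = √(-4328) = 2*I*√1082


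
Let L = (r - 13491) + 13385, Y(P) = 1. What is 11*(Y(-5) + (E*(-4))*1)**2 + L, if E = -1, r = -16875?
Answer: -16706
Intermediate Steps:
L = -16981 (L = (-16875 - 13491) + 13385 = -30366 + 13385 = -16981)
11*(Y(-5) + (E*(-4))*1)**2 + L = 11*(1 - 1*(-4)*1)**2 - 16981 = 11*(1 + 4*1)**2 - 16981 = 11*(1 + 4)**2 - 16981 = 11*5**2 - 16981 = 11*25 - 16981 = 275 - 16981 = -16706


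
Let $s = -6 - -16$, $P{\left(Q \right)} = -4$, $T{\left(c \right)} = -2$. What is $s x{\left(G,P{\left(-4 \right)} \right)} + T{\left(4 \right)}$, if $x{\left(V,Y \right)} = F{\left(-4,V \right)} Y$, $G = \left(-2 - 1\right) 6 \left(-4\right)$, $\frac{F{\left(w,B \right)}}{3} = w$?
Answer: $478$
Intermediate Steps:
$F{\left(w,B \right)} = 3 w$
$s = 10$ ($s = -6 + 16 = 10$)
$G = 72$ ($G = \left(-3\right) 6 \left(-4\right) = \left(-18\right) \left(-4\right) = 72$)
$x{\left(V,Y \right)} = - 12 Y$ ($x{\left(V,Y \right)} = 3 \left(-4\right) Y = - 12 Y$)
$s x{\left(G,P{\left(-4 \right)} \right)} + T{\left(4 \right)} = 10 \left(\left(-12\right) \left(-4\right)\right) - 2 = 10 \cdot 48 - 2 = 480 - 2 = 478$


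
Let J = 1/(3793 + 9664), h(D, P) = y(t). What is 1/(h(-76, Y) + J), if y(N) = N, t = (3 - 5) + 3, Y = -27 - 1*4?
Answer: 13457/13458 ≈ 0.99993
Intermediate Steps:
Y = -31 (Y = -27 - 4 = -31)
t = 1 (t = -2 + 3 = 1)
h(D, P) = 1
J = 1/13457 ≈ 7.4311e-5
1/(h(-76, Y) + J) = 1/(1 + 1/13457) = 1/(13458/13457) = 13457/13458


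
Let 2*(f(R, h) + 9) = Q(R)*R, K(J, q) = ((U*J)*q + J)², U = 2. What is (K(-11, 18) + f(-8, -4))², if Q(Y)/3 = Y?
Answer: 27468421696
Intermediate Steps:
Q(Y) = 3*Y
K(J, q) = (J + 2*J*q)² (K(J, q) = ((2*J)*q + J)² = (2*J*q + J)² = (J + 2*J*q)²)
f(R, h) = -9 + 3*R²/2 (f(R, h) = -9 + ((3*R)*R)/2 = -9 + (3*R²)/2 = -9 + 3*R²/2)
(K(-11, 18) + f(-8, -4))² = ((-11)²*(1 + 2*18)² + (-9 + (3/2)*(-8)²))² = (121*(1 + 36)² + (-9 + (3/2)*64))² = (121*37² + (-9 + 96))² = (121*1369 + 87)² = (165649 + 87)² = 165736² = 27468421696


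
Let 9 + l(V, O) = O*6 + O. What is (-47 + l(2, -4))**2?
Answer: 7056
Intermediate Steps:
l(V, O) = -9 + 7*O (l(V, O) = -9 + (O*6 + O) = -9 + (6*O + O) = -9 + 7*O)
(-47 + l(2, -4))**2 = (-47 + (-9 + 7*(-4)))**2 = (-47 + (-9 - 28))**2 = (-47 - 37)**2 = (-84)**2 = 7056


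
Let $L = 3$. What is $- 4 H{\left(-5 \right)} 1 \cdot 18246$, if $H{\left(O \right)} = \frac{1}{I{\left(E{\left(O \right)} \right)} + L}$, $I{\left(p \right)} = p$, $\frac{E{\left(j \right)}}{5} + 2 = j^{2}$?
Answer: $- \frac{36492}{59} \approx -618.51$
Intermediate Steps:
$E{\left(j \right)} = -10 + 5 j^{2}$
$H{\left(O \right)} = \frac{1}{-7 + 5 O^{2}}$ ($H{\left(O \right)} = \frac{1}{\left(-10 + 5 O^{2}\right) + 3} = \frac{1}{-7 + 5 O^{2}}$)
$- 4 H{\left(-5 \right)} 1 \cdot 18246 = - \frac{4}{-7 + 5 \left(-5\right)^{2}} \cdot 1 \cdot 18246 = - \frac{4}{-7 + 5 \cdot 25} \cdot 1 \cdot 18246 = - \frac{4}{-7 + 125} \cdot 1 \cdot 18246 = - \frac{4}{118} \cdot 1 \cdot 18246 = \left(-4\right) \frac{1}{118} \cdot 1 \cdot 18246 = \left(- \frac{2}{59}\right) 1 \cdot 18246 = \left(- \frac{2}{59}\right) 18246 = - \frac{36492}{59}$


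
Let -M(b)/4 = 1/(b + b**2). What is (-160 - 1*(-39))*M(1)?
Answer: 242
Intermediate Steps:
M(b) = -4/(b + b**2)
(-160 - 1*(-39))*M(1) = (-160 - 1*(-39))*(-4/(1*(1 + 1))) = (-160 + 39)*(-4*1/2) = -(-484)/2 = -121*(-2) = 242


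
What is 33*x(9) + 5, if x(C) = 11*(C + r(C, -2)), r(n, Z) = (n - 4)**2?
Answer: 12347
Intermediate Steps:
r(n, Z) = (-4 + n)**2
x(C) = 11*C + 11*(-4 + C)**2 (x(C) = 11*(C + (-4 + C)**2) = 11*C + 11*(-4 + C)**2)
33*x(9) + 5 = 33*(11*9 + 11*(-4 + 9)**2) + 5 = 33*(99 + 11*5**2) + 5 = 33*(99 + 11*25) + 5 = 33*(99 + 275) + 5 = 33*374 + 5 = 12342 + 5 = 12347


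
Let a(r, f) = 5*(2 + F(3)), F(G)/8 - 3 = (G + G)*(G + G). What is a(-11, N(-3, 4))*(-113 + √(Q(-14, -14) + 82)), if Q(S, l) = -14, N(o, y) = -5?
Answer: -177410 + 3140*√17 ≈ -1.6446e+5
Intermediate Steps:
F(G) = 24 + 32*G² (F(G) = 24 + 8*((G + G)*(G + G)) = 24 + 8*((2*G)*(2*G)) = 24 + 8*(4*G²) = 24 + 32*G²)
a(r, f) = 1570 (a(r, f) = 5*(2 + (24 + 32*3²)) = 5*(2 + (24 + 32*9)) = 5*(2 + (24 + 288)) = 5*(2 + 312) = 5*314 = 1570)
a(-11, N(-3, 4))*(-113 + √(Q(-14, -14) + 82)) = 1570*(-113 + √(-14 + 82)) = 1570*(-113 + √68) = 1570*(-113 + 2*√17) = -177410 + 3140*√17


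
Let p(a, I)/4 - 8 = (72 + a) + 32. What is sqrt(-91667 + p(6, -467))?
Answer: I*sqrt(91195) ≈ 301.99*I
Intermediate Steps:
p(a, I) = 448 + 4*a (p(a, I) = 32 + 4*((72 + a) + 32) = 32 + 4*(104 + a) = 32 + (416 + 4*a) = 448 + 4*a)
sqrt(-91667 + p(6, -467)) = sqrt(-91667 + (448 + 4*6)) = sqrt(-91667 + (448 + 24)) = sqrt(-91667 + 472) = sqrt(-91195) = I*sqrt(91195)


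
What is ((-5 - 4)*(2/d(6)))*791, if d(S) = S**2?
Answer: -791/2 ≈ -395.50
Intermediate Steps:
((-5 - 4)*(2/d(6)))*791 = ((-5 - 4)*(2/(6**2)))*791 = -18/36*791 = -9*1/18*791 = -1/2*791 = -791/2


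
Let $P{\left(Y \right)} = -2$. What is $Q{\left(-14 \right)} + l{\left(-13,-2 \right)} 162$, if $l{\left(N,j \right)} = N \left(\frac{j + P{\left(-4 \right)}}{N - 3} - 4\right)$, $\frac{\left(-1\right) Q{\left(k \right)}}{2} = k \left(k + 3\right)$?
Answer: $\frac{15179}{2} \approx 7589.5$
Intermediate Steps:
$Q{\left(k \right)} = - 2 k \left(3 + k\right)$ ($Q{\left(k \right)} = - 2 k \left(k + 3\right) = - 2 k \left(3 + k\right)$)
$l{\left(N,j \right)} = N \left(-4 + \frac{-2 + j}{-3 + N}\right)$ ($l{\left(N,j \right)} = N \left(\frac{j - 2}{N - 3} - 4\right) = N \left(\frac{-2 + j}{-3 + N} - 4\right) = N \left(-4 + \frac{-2 + j}{-3 + N}\right)$)
$Q{\left(-14 \right)} + l{\left(-13,-2 \right)} 162 = \left(-2\right) \left(-14\right) \left(3 - 14\right) + - \frac{13 \left(10 - 2 - -52\right)}{-3 - 13} \cdot 162 = \left(-2\right) \left(-14\right) \left(-11\right) + - \frac{13 \left(10 - 2 + 52\right)}{-16} \cdot 162 = -308 + \left(-13\right) \left(- \frac{1}{16}\right) 60 \cdot 162 = -308 + \frac{195}{4} \cdot 162 = -308 + \frac{15795}{2} = \frac{15179}{2}$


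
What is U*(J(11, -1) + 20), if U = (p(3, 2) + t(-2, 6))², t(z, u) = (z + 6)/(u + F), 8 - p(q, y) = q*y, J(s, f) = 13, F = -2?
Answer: 297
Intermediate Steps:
p(q, y) = 8 - q*y
t(z, u) = (6 + z)/(-2 + u) (t(z, u) = (z + 6)/(u - 2) = (6 + z)/(-2 + u))
U = 9 (U = ((8 - 1*3*2) + (6 - 2)/(-2 + 6))² = ((8 - 6) + 4/4)² = (2 + (¼)*4)² = (2 + 1)² = 3² = 9)
U*(J(11, -1) + 20) = 9*(13 + 20) = 9*33 = 297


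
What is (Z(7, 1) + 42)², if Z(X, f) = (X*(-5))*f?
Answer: 49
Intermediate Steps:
Z(X, f) = -5*X*f (Z(X, f) = (-5*X)*f = -5*X*f)
(Z(7, 1) + 42)² = (-5*7*1 + 42)² = (-35 + 42)² = 7² = 49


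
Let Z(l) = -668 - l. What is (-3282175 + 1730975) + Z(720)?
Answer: -1552588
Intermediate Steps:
(-3282175 + 1730975) + Z(720) = (-3282175 + 1730975) + (-668 - 1*720) = -1551200 + (-668 - 720) = -1551200 - 1388 = -1552588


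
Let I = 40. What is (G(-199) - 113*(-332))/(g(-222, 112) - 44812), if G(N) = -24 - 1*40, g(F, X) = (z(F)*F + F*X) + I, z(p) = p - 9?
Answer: -6242/3059 ≈ -2.0405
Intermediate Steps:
z(p) = -9 + p
g(F, X) = 40 + F*X + F*(-9 + F) (g(F, X) = ((-9 + F)*F + F*X) + 40 = (F*(-9 + F) + F*X) + 40 = (F*X + F*(-9 + F)) + 40 = 40 + F*X + F*(-9 + F))
G(N) = -64 (G(N) = -24 - 40 = -64)
(G(-199) - 113*(-332))/(g(-222, 112) - 44812) = (-64 - 113*(-332))/((40 - 222*112 - 222*(-9 - 222)) - 44812) = (-64 + 37516)/((40 - 24864 - 222*(-231)) - 44812) = 37452/((40 - 24864 + 51282) - 44812) = 37452/(26458 - 44812) = 37452/(-18354) = 37452*(-1/18354) = -6242/3059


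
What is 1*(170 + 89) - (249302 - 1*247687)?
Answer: -1356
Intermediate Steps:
1*(170 + 89) - (249302 - 1*247687) = 1*259 - (249302 - 247687) = 259 - 1*1615 = 259 - 1615 = -1356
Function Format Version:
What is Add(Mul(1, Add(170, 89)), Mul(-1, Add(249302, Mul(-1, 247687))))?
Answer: -1356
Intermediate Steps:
Add(Mul(1, Add(170, 89)), Mul(-1, Add(249302, Mul(-1, 247687)))) = Add(Mul(1, 259), Mul(-1, Add(249302, -247687))) = Add(259, Mul(-1, 1615)) = Add(259, -1615) = -1356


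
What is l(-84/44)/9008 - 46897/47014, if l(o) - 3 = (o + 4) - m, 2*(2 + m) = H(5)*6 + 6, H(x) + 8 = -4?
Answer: -210281671/211751056 ≈ -0.99306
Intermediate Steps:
H(x) = -12 (H(x) = -8 - 4 = -12)
m = -35 (m = -2 + (-12*6 + 6)/2 = -2 + (-72 + 6)/2 = -2 + (1/2)*(-66) = -2 - 33 = -35)
l(o) = 42 + o (l(o) = 3 + ((o + 4) - 1*(-35)) = 3 + ((4 + o) + 35) = 3 + (39 + o) = 42 + o)
l(-84/44)/9008 - 46897/47014 = (42 - 84/44)/9008 - 46897/47014 = (42 - 84*1/44)*(1/9008) - 46897*1/47014 = (42 - 21/11)*(1/9008) - 46897/47014 = (441/11)*(1/9008) - 46897/47014 = 441/99088 - 46897/47014 = -210281671/211751056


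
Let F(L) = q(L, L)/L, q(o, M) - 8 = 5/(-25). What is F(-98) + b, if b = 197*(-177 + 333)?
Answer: 15058641/490 ≈ 30732.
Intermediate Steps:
b = 30732 (b = 197*156 = 30732)
q(o, M) = 39/5 (q(o, M) = 8 + 5/(-25) = 8 + 5*(-1/25) = 8 - ⅕ = 39/5)
F(L) = 39/(5*L)
F(-98) + b = (39/5)/(-98) + 30732 = (39/5)*(-1/98) + 30732 = -39/490 + 30732 = 15058641/490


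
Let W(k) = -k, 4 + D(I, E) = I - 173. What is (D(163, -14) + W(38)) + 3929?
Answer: 3877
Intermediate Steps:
D(I, E) = -177 + I (D(I, E) = -4 + (I - 173) = -4 + (-173 + I) = -177 + I)
(D(163, -14) + W(38)) + 3929 = ((-177 + 163) - 1*38) + 3929 = (-14 - 38) + 3929 = -52 + 3929 = 3877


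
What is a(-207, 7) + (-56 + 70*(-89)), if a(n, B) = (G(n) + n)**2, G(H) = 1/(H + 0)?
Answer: 1566773686/42849 ≈ 36565.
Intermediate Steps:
G(H) = 1/H
a(n, B) = (n + 1/n)**2 (a(n, B) = (1/n + n)**2 = (n + 1/n)**2)
a(-207, 7) + (-56 + 70*(-89)) = (1 + (-207)**2)**2/(-207)**2 + (-56 + 70*(-89)) = (1 + 42849)**2/42849 + (-56 - 6230) = (1/42849)*42850**2 - 6286 = (1/42849)*1836122500 - 6286 = 1836122500/42849 - 6286 = 1566773686/42849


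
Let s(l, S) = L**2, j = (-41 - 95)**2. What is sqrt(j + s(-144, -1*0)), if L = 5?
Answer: sqrt(18521) ≈ 136.09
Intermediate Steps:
j = 18496 (j = (-136)**2 = 18496)
s(l, S) = 25 (s(l, S) = 5**2 = 25)
sqrt(j + s(-144, -1*0)) = sqrt(18496 + 25) = sqrt(18521)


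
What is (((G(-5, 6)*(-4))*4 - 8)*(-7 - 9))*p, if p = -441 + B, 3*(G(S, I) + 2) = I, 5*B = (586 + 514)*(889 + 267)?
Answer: 32496512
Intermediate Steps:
B = 254320 (B = ((586 + 514)*(889 + 267))/5 = (1100*1156)/5 = (⅕)*1271600 = 254320)
G(S, I) = -2 + I/3
p = 253879 (p = -441 + 254320 = 253879)
(((G(-5, 6)*(-4))*4 - 8)*(-7 - 9))*p = ((((-2 + (⅓)*6)*(-4))*4 - 8)*(-7 - 9))*253879 = ((((-2 + 2)*(-4))*4 - 8)*(-16))*253879 = (((0*(-4))*4 - 8)*(-16))*253879 = ((0*4 - 8)*(-16))*253879 = ((0 - 8)*(-16))*253879 = -8*(-16)*253879 = 128*253879 = 32496512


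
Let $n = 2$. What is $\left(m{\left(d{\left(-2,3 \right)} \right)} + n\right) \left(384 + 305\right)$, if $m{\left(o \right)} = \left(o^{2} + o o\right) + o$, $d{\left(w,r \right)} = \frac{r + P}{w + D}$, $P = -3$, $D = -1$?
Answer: $1378$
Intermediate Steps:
$d{\left(w,r \right)} = \frac{-3 + r}{-1 + w}$ ($d{\left(w,r \right)} = \frac{r - 3}{w - 1} = \frac{-3 + r}{-1 + w}$)
$m{\left(o \right)} = o + 2 o^{2}$ ($m{\left(o \right)} = \left(o^{2} + o^{2}\right) + o = 2 o^{2} + o = o + 2 o^{2}$)
$\left(m{\left(d{\left(-2,3 \right)} \right)} + n\right) \left(384 + 305\right) = \left(\frac{-3 + 3}{-1 - 2} \left(1 + 2 \frac{-3 + 3}{-1 - 2}\right) + 2\right) \left(384 + 305\right) = \left(\frac{1}{-3} \cdot 0 \left(1 + 2 \frac{1}{-3} \cdot 0\right) + 2\right) 689 = \left(\left(- \frac{1}{3}\right) 0 \left(1 + 2 \left(\left(- \frac{1}{3}\right) 0\right)\right) + 2\right) 689 = \left(0 \left(1 + 2 \cdot 0\right) + 2\right) 689 = \left(0 \left(1 + 0\right) + 2\right) 689 = \left(0 \cdot 1 + 2\right) 689 = \left(0 + 2\right) 689 = 2 \cdot 689 = 1378$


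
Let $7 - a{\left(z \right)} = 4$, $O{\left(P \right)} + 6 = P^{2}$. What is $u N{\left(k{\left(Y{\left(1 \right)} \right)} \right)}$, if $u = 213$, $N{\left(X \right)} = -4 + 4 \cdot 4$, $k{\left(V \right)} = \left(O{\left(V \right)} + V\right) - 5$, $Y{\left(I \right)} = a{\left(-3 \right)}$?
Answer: $2556$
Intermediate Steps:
$O{\left(P \right)} = -6 + P^{2}$
$a{\left(z \right)} = 3$ ($a{\left(z \right)} = 7 - 4 = 3$)
$Y{\left(I \right)} = 3$
$k{\left(V \right)} = -11 + V + V^{2}$ ($k{\left(V \right)} = \left(\left(-6 + V^{2}\right) + V\right) - 5 = \left(-6 + V + V^{2}\right) - 5 = -11 + V + V^{2}$)
$N{\left(X \right)} = 12$ ($N{\left(X \right)} = -4 + 16 = 12$)
$u N{\left(k{\left(Y{\left(1 \right)} \right)} \right)} = 213 \cdot 12 = 2556$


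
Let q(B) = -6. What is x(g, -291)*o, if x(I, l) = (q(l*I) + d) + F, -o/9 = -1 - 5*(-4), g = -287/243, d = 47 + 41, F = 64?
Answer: -24966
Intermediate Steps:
d = 88
g = -287/243 (g = -287*1/243 = -287/243 ≈ -1.1811)
o = -171 (o = -9*(-1 - 5*(-4)) = -9*(-1 + 20) = -9*19 = -171)
x(I, l) = 146 (x(I, l) = (-6 + 88) + 64 = 82 + 64 = 146)
x(g, -291)*o = 146*(-171) = -24966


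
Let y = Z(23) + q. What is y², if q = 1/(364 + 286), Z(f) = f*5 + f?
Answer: 8046269401/422500 ≈ 19044.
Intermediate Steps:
Z(f) = 6*f (Z(f) = 5*f + f = 6*f)
q = 1/650 ≈ 0.0015385
y = 89701/650 (y = 6*23 + 1/650 = 138 + 1/650 = 89701/650 ≈ 138.00)
y² = (89701/650)² = 8046269401/422500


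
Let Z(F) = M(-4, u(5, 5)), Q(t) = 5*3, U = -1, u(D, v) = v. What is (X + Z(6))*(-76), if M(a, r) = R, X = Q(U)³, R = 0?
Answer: -256500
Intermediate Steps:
Q(t) = 15
X = 3375 (X = 15³ = 3375)
M(a, r) = 0
Z(F) = 0
(X + Z(6))*(-76) = (3375 + 0)*(-76) = 3375*(-76) = -256500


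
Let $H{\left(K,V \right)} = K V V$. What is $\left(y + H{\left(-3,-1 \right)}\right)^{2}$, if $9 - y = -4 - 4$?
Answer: $196$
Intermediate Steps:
$y = 17$ ($y = 9 - \left(-4 - 4\right) = 9 - -8 = 9 + 8 = 17$)
$H{\left(K,V \right)} = K V^{2}$
$\left(y + H{\left(-3,-1 \right)}\right)^{2} = \left(17 - 3 \left(-1\right)^{2}\right)^{2} = \left(17 - 3\right)^{2} = 14^{2} = 196$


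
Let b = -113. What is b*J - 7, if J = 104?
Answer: -11759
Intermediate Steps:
b*J - 7 = -113*104 - 7 = -11752 - 7 = -11759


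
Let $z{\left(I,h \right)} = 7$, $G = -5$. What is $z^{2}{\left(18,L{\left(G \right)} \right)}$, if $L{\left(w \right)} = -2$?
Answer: $49$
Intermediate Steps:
$z^{2}{\left(18,L{\left(G \right)} \right)} = 7^{2} = 49$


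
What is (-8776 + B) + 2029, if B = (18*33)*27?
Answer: 9291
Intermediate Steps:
B = 16038 (B = 594*27 = 16038)
(-8776 + B) + 2029 = (-8776 + 16038) + 2029 = 7262 + 2029 = 9291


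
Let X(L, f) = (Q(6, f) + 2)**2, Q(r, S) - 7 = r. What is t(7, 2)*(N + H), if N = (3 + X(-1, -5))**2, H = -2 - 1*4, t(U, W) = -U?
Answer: -363846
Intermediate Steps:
Q(r, S) = 7 + r
H = -6 (H = -2 - 4 = -6)
X(L, f) = 225 (X(L, f) = ((7 + 6) + 2)**2 = (13 + 2)**2 = 15**2 = 225)
N = 51984 (N = (3 + 225)**2 = 228**2 = 51984)
t(7, 2)*(N + H) = (-1*7)*(51984 - 6) = -7*51978 = -363846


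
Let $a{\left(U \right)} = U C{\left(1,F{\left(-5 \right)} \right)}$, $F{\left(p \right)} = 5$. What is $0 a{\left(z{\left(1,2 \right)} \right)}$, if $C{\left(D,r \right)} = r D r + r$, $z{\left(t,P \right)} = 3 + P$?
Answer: $0$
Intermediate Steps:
$C{\left(D,r \right)} = r + D r^{2}$ ($C{\left(D,r \right)} = D r r + r = D r^{2} + r = r + D r^{2}$)
$a{\left(U \right)} = 30 U$ ($a{\left(U \right)} = U 5 \left(1 + 1 \cdot 5\right) = U 5 \left(1 + 5\right) = U 5 \cdot 6 = U 30 = 30 U$)
$0 a{\left(z{\left(1,2 \right)} \right)} = 0 \cdot 30 \left(3 + 2\right) = 0 \cdot 30 \cdot 5 = 0 \cdot 150 = 0$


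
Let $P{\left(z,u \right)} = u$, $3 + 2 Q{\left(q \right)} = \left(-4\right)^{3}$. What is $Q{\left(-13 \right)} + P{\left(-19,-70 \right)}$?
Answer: $- \frac{207}{2} \approx -103.5$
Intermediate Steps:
$Q{\left(q \right)} = - \frac{67}{2}$ ($Q{\left(q \right)} = - \frac{3}{2} + \frac{\left(-4\right)^{3}}{2} = - \frac{3}{2} + \frac{1}{2} \left(-64\right) = - \frac{3}{2} - 32 = - \frac{67}{2}$)
$Q{\left(-13 \right)} + P{\left(-19,-70 \right)} = - \frac{67}{2} - 70 = - \frac{207}{2}$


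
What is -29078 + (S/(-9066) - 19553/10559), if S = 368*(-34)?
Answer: -1391810427511/47863947 ≈ -29078.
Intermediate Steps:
S = -12512
-29078 + (S/(-9066) - 19553/10559) = -29078 + (-12512/(-9066) - 19553/10559) = -29078 + (-12512*(-1/9066) - 19553*1/10559) = -29078 + (6256/4533 - 19553/10559) = -29078 - 22576645/47863947 = -1391810427511/47863947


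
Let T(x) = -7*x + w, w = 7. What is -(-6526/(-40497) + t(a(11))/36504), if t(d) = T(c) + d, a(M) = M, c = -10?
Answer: -10074535/61595937 ≈ -0.16356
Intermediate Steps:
T(x) = 7 - 7*x (T(x) = -7*x + 7 = 7 - 7*x)
t(d) = 77 + d (t(d) = (7 - 7*(-10)) + d = (7 + 70) + d = 77 + d)
-(-6526/(-40497) + t(a(11))/36504) = -(-6526/(-40497) + (77 + 11)/36504) = -(-6526*(-1/40497) + 88*(1/36504)) = -(6526/40497 + 11/4563) = -1*10074535/61595937 = -10074535/61595937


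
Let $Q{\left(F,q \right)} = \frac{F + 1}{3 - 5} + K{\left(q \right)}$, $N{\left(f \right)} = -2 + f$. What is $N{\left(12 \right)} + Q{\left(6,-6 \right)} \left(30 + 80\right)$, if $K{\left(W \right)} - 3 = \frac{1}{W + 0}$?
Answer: $- \frac{190}{3} \approx -63.333$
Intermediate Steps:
$K{\left(W \right)} = 3 + \frac{1}{W}$ ($K{\left(W \right)} = 3 + \frac{1}{W + 0} = 3 + \frac{1}{W}$)
$Q{\left(F,q \right)} = \frac{5}{2} + \frac{1}{q} - \frac{F}{2}$ ($Q{\left(F,q \right)} = \frac{F + 1}{3 - 5} + \left(3 + \frac{1}{q}\right) = \frac{1 + F}{-2} + \left(3 + \frac{1}{q}\right) = \left(1 + F\right) \left(- \frac{1}{2}\right) + \left(3 + \frac{1}{q}\right) = \left(- \frac{1}{2} - \frac{F}{2}\right) + \left(3 + \frac{1}{q}\right) = \frac{5}{2} + \frac{1}{q} - \frac{F}{2}$)
$N{\left(12 \right)} + Q{\left(6,-6 \right)} \left(30 + 80\right) = \left(-2 + 12\right) + \frac{2 - 6 \left(5 - 6\right)}{2 \left(-6\right)} \left(30 + 80\right) = 10 + \frac{1}{2} \left(- \frac{1}{6}\right) \left(2 - 6 \left(5 - 6\right)\right) 110 = 10 + \frac{1}{2} \left(- \frac{1}{6}\right) \left(2 - -6\right) 110 = 10 + \frac{1}{2} \left(- \frac{1}{6}\right) \left(2 + 6\right) 110 = 10 + \frac{1}{2} \left(- \frac{1}{6}\right) 8 \cdot 110 = 10 - \frac{220}{3} = - \frac{190}{3}$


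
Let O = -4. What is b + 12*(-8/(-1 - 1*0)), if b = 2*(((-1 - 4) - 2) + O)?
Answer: 74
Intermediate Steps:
b = -22 (b = 2*(((-1 - 4) - 2) - 4) = 2*((-5 - 2) - 4) = 2*(-7 - 4) = 2*(-11) = -22)
b + 12*(-8/(-1 - 1*0)) = -22 + 12*(-8/(-1 - 1*0)) = -22 + 12*(-8/(-1 + 0)) = -22 + 12*(-8/(-1)) = -22 + 12*(-8*(-1)) = -22 + 12*8 = -22 + 96 = 74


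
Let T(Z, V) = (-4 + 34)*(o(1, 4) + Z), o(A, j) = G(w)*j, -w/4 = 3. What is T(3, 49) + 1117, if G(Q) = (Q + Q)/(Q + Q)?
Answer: 1327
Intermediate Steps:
w = -12 (w = -4*3 = -12)
G(Q) = 1 (G(Q) = (2*Q)/((2*Q)) = (2*Q)*(1/(2*Q)) = 1)
o(A, j) = j (o(A, j) = 1*j = j)
T(Z, V) = 120 + 30*Z (T(Z, V) = (-4 + 34)*(4 + Z) = 30*(4 + Z) = 120 + 30*Z)
T(3, 49) + 1117 = (120 + 30*3) + 1117 = (120 + 90) + 1117 = 210 + 1117 = 1327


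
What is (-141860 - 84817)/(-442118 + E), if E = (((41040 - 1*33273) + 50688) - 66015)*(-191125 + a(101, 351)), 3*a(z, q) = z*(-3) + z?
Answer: -226677/1444971922 ≈ -0.00015687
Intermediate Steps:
a(z, q) = -2*z/3 (a(z, q) = (z*(-3) + z)/3 = (-3*z + z)/3 = (-2*z)/3 = -2*z/3)
E = 1445414040 (E = (((41040 - 1*33273) + 50688) - 66015)*(-191125 - ⅔*101) = (((41040 - 33273) + 50688) - 66015)*(-191125 - 202/3) = ((7767 + 50688) - 66015)*(-573577/3) = (58455 - 66015)*(-573577/3) = -7560*(-573577/3) = 1445414040)
(-141860 - 84817)/(-442118 + E) = (-141860 - 84817)/(-442118 + 1445414040) = -226677/1444971922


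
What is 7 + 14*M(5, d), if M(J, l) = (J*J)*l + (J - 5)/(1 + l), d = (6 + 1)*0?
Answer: 7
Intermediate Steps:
d = 0 (d = 7*0 = 0)
M(J, l) = l*J**2 + (-5 + J)/(1 + l) (M(J, l) = J**2*l + (-5 + J)/(1 + l) = l*J**2 + (-5 + J)/(1 + l))
7 + 14*M(5, d) = 7 + 14*((-5 + 5 + 0*5**2 + 5**2*0**2)/(1 + 0)) = 7 + 14*((-5 + 5 + 0*25 + 25*0)/1) = 7 + 14*(1*(-5 + 5 + 0 + 0)) = 7 + 14*(1*0) = 7 + 14*0 = 7 + 0 = 7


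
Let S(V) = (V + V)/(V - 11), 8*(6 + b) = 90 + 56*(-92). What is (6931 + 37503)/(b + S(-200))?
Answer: -37502296/537505 ≈ -69.771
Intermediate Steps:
b = -2555/4 (b = -6 + (90 + 56*(-92))/8 = -6 + (90 - 5152)/8 = -6 + (⅛)*(-5062) = -6 - 2531/4 = -2555/4 ≈ -638.75)
S(V) = 2*V/(-11 + V) (S(V) = (2*V)/(-11 + V) = 2*V/(-11 + V))
(6931 + 37503)/(b + S(-200)) = (6931 + 37503)/(-2555/4 + 2*(-200)/(-11 - 200)) = 44434/(-2555/4 + 2*(-200)/(-211)) = 44434/(-2555/4 + 2*(-200)*(-1/211)) = 44434/(-2555/4 + 400/211) = 44434/(-537505/844) = 44434*(-844/537505) = -37502296/537505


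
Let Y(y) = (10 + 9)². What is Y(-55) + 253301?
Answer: 253662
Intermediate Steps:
Y(y) = 361 (Y(y) = 19² = 361)
Y(-55) + 253301 = 361 + 253301 = 253662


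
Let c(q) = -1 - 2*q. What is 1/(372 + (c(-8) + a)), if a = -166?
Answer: 1/221 ≈ 0.0045249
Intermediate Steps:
1/(372 + (c(-8) + a)) = 1/(372 + ((-1 - 2*(-8)) - 166)) = 1/(372 + ((-1 + 16) - 166)) = 1/(372 + (15 - 166)) = 1/(372 - 151) = 1/221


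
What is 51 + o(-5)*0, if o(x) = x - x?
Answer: 51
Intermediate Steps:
o(x) = 0
51 + o(-5)*0 = 51 + 0*0 = 51 + 0 = 51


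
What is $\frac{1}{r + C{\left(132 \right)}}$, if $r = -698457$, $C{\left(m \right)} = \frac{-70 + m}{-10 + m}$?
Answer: $- \frac{61}{42605846} \approx -1.4317 \cdot 10^{-6}$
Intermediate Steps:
$C{\left(m \right)} = \frac{-70 + m}{-10 + m}$
$\frac{1}{r + C{\left(132 \right)}} = \frac{1}{-698457 + \frac{-70 + 132}{-10 + 132}} = \frac{1}{-698457 + \frac{1}{122} \cdot 62} = \frac{1}{-698457 + \frac{31}{61}} = \frac{1}{- \frac{42605846}{61}} = - \frac{61}{42605846}$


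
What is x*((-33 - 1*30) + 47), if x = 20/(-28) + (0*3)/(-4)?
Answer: 80/7 ≈ 11.429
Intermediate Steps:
x = -5/7 (x = 20*(-1/28) + 0*(-¼) = -5/7 + 0 = -5/7 ≈ -0.71429)
x*((-33 - 1*30) + 47) = -5*((-33 - 1*30) + 47)/7 = -5*((-33 - 30) + 47)/7 = -5*(-63 + 47)/7 = -5/7*(-16) = 80/7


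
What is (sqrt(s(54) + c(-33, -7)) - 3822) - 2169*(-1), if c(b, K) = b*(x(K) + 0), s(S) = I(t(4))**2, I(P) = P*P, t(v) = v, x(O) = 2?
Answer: -1653 + sqrt(190) ≈ -1639.2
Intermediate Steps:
I(P) = P**2
s(S) = 256 (s(S) = (4**2)**2 = 16**2 = 256)
c(b, K) = 2*b (c(b, K) = b*(2 + 0) = b*2 = 2*b)
(sqrt(s(54) + c(-33, -7)) - 3822) - 2169*(-1) = (sqrt(256 + 2*(-33)) - 3822) - 2169*(-1) = (sqrt(256 - 66) - 3822) + 2169 = (sqrt(190) - 3822) + 2169 = (-3822 + sqrt(190)) + 2169 = -1653 + sqrt(190)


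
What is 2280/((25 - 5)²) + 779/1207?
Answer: 76589/12070 ≈ 6.3454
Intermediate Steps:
2280/((25 - 5)²) + 779/1207 = 2280/(20²) + 779*(1/1207) = 2280/400 + 779/1207 = 2280*(1/400) + 779/1207 = 57/10 + 779/1207 = 76589/12070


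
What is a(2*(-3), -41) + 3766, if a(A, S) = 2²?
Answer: 3770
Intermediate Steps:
a(A, S) = 4
a(2*(-3), -41) + 3766 = 4 + 3766 = 3770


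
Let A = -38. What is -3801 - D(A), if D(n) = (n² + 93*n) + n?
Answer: -1673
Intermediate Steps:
D(n) = n² + 94*n
-3801 - D(A) = -3801 - (-38)*(94 - 38) = -3801 - (-38)*56 = -3801 - 1*(-2128) = -3801 + 2128 = -1673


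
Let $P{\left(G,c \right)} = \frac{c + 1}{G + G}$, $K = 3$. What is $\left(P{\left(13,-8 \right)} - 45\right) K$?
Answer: $- \frac{3531}{26} \approx -135.81$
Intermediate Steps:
$P{\left(G,c \right)} = \frac{1 + c}{2 G}$
$\left(P{\left(13,-8 \right)} - 45\right) K = \left(\frac{1 - 8}{2 \cdot 13} - 45\right) 3 = \left(\frac{1}{2} \cdot \frac{1}{13} \left(-7\right) - 45\right) 3 = \left(- \frac{7}{26} - 45\right) 3 = \left(- \frac{1177}{26}\right) 3 = - \frac{3531}{26}$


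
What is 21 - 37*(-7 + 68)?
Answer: -2236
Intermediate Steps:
21 - 37*(-7 + 68) = 21 - 37*61 = 21 - 2257 = -2236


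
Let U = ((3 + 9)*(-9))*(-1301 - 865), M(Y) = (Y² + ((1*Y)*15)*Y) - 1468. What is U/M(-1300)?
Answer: 19494/2253211 ≈ 0.0086517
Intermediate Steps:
M(Y) = -1468 + 16*Y² (M(Y) = (Y² + (Y*15)*Y) - 1468 = (Y² + (15*Y)*Y) - 1468 = (Y² + 15*Y²) - 1468 = 16*Y² - 1468 = -1468 + 16*Y²)
U = 233928 (U = (12*(-9))*(-2166) = -108*(-2166) = 233928)
U/M(-1300) = 233928/(-1468 + 16*(-1300)²) = 233928/(-1468 + 16*1690000) = 233928/(-1468 + 27040000) = 233928/27038532 = 233928*(1/27038532) = 19494/2253211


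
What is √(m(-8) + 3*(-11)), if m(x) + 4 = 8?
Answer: I*√29 ≈ 5.3852*I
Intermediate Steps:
m(x) = 4 (m(x) = -4 + 8 = 4)
√(m(-8) + 3*(-11)) = √(4 + 3*(-11)) = √(4 - 33) = √(-29) = I*√29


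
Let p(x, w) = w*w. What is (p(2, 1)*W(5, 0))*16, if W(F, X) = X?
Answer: 0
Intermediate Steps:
p(x, w) = w²
(p(2, 1)*W(5, 0))*16 = (1²*0)*16 = (1*0)*16 = 0*16 = 0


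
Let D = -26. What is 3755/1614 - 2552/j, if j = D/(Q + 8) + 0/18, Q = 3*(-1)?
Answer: 10346135/20982 ≈ 493.10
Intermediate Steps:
Q = -3
j = -26/5 (j = -26/(-3 + 8) + 0/18 = -26/5 + 0*(1/18) = (⅕)*(-26) + 0 = -26/5 + 0 = -26/5 ≈ -5.2000)
3755/1614 - 2552/j = 3755/1614 - 2552/(-26/5) = 3755*(1/1614) - 2552*(-5/26) = 3755/1614 + 6380/13 = 10346135/20982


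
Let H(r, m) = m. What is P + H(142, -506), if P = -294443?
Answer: -294949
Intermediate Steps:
P + H(142, -506) = -294443 - 506 = -294949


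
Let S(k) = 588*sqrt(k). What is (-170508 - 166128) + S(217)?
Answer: -336636 + 588*sqrt(217) ≈ -3.2797e+5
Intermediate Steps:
(-170508 - 166128) + S(217) = (-170508 - 166128) + 588*sqrt(217) = -336636 + 588*sqrt(217)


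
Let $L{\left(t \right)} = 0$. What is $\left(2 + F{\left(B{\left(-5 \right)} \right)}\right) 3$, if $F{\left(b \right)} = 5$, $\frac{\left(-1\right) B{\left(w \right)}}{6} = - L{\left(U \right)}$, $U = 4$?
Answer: $21$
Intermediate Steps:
$B{\left(w \right)} = 0$ ($B{\left(w \right)} = - 6 \left(\left(-1\right) 0\right) = \left(-6\right) 0 = 0$)
$\left(2 + F{\left(B{\left(-5 \right)} \right)}\right) 3 = \left(2 + 5\right) 3 = 7 \cdot 3 = 21$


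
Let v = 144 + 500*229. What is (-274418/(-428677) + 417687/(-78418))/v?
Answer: -157533499375/3853871899886984 ≈ -4.0877e-5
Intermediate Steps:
v = 114644 (v = 144 + 114500 = 114644)
(-274418/(-428677) + 417687/(-78418))/v = (-274418/(-428677) + 417687/(-78418))/114644 = (-274418*(-1/428677) + 417687*(-1/78418))*(1/114644) = (274418/428677 - 417687/78418)*(1/114644) = -157533499375/33615992986*1/114644 = -157533499375/3853871899886984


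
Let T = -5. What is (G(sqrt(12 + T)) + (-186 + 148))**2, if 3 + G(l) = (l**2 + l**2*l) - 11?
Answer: 2368 - 630*sqrt(7) ≈ 701.18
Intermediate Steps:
G(l) = -14 + l**2 + l**3 (G(l) = -3 + ((l**2 + l**2*l) - 11) = -3 + ((l**2 + l**3) - 11) = -3 + (-11 + l**2 + l**3) = -14 + l**2 + l**3)
(G(sqrt(12 + T)) + (-186 + 148))**2 = ((-14 + (sqrt(12 - 5))**2 + (sqrt(12 - 5))**3) + (-186 + 148))**2 = ((-14 + (sqrt(7))**2 + (sqrt(7))**3) - 38)**2 = ((-14 + 7 + 7*sqrt(7)) - 38)**2 = ((-7 + 7*sqrt(7)) - 38)**2 = (-45 + 7*sqrt(7))**2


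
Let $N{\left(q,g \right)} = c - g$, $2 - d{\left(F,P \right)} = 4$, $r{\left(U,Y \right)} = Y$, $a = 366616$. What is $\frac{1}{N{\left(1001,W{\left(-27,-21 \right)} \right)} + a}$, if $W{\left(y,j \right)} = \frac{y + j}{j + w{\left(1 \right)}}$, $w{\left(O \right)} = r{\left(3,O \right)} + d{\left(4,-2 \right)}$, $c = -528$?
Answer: $\frac{11}{4026944} \approx 2.7316 \cdot 10^{-6}$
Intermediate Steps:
$d{\left(F,P \right)} = -2$ ($d{\left(F,P \right)} = 2 - 4 = -2$)
$w{\left(O \right)} = -2 + O$ ($w{\left(O \right)} = O - 2 = -2 + O$)
$W{\left(y,j \right)} = \frac{j + y}{-1 + j}$ ($W{\left(y,j \right)} = \frac{y + j}{j + \left(-2 + 1\right)} = \frac{j + y}{j - 1} = \frac{j + y}{-1 + j}$)
$N{\left(q,g \right)} = -528 - g$
$\frac{1}{N{\left(1001,W{\left(-27,-21 \right)} \right)} + a} = \frac{1}{\left(-528 - \frac{-21 - 27}{-1 - 21}\right) + 366616} = \frac{1}{\left(-528 - \frac{1}{-22} \left(-48\right)\right) + 366616} = \frac{1}{\left(-528 - \left(- \frac{1}{22}\right) \left(-48\right)\right) + 366616} = \frac{1}{\left(-528 - \frac{24}{11}\right) + 366616} = \frac{1}{- \frac{5832}{11} + 366616} = \frac{1}{\frac{4026944}{11}} = \frac{11}{4026944}$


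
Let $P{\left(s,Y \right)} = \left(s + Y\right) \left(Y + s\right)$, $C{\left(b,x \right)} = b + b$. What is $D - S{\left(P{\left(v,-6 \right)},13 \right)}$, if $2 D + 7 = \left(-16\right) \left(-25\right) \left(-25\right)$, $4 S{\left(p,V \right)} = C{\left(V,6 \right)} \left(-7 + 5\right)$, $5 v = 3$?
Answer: $- \frac{9981}{2} \approx -4990.5$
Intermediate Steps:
$v = \frac{3}{5}$ ($v = \frac{1}{5} \cdot 3 = \frac{3}{5} \approx 0.6$)
$C{\left(b,x \right)} = 2 b$
$P{\left(s,Y \right)} = \left(Y + s\right)^{2}$ ($P{\left(s,Y \right)} = \left(Y + s\right) \left(Y + s\right) = \left(Y + s\right)^{2}$)
$S{\left(p,V \right)} = - V$ ($S{\left(p,V \right)} = \frac{2 V \left(-7 + 5\right)}{4} = \frac{2 V \left(-2\right)}{4} = \frac{\left(-4\right) V}{4} = - V$)
$D = - \frac{10007}{2}$ ($D = - \frac{7}{2} + \frac{\left(-16\right) \left(-25\right) \left(-25\right)}{2} = - \frac{7}{2} + \frac{400 \left(-25\right)}{2} = - \frac{7}{2} + \frac{1}{2} \left(-10000\right) = - \frac{7}{2} - 5000 = - \frac{10007}{2} \approx -5003.5$)
$D - S{\left(P{\left(v,-6 \right)},13 \right)} = - \frac{10007}{2} - \left(-1\right) 13 = - \frac{10007}{2} - -13 = - \frac{10007}{2} + 13 = - \frac{9981}{2}$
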